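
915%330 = 255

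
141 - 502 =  - 361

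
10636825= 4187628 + 6449197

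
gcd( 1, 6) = 1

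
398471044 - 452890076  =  -54419032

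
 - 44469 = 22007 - 66476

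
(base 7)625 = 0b100111001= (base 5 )2223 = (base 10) 313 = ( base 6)1241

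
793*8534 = 6767462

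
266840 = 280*953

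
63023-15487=47536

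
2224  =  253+1971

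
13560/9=4520/3 =1506.67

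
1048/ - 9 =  - 117+ 5/9= -  116.44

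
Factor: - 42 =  - 2^1 * 3^1*7^1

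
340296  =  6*56716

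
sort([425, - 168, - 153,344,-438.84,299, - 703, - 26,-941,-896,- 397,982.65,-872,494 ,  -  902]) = [ - 941,-902,-896,-872,- 703,-438.84,-397,-168, - 153, - 26, 299 , 344, 425,494,982.65]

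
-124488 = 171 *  ( - 728 )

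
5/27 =5/27 = 0.19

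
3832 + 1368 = 5200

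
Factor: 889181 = 19^1*53^1 * 883^1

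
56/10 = 28/5 = 5.60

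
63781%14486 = 5837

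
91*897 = 81627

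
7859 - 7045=814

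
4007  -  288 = 3719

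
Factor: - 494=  - 2^1 * 13^1 * 19^1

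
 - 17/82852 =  - 1 + 82835/82852 =- 0.00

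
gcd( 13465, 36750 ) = 5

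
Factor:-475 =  - 5^2*19^1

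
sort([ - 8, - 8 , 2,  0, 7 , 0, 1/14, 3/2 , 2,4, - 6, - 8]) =[ - 8,-8,-8 ,- 6  ,  0, 0, 1/14,  3/2,  2, 2,4, 7 ] 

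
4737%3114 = 1623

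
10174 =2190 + 7984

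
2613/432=6 + 7/144 = 6.05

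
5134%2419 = 296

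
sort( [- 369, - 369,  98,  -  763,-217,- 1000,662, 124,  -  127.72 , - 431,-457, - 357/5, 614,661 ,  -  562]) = [ -1000, -763, - 562, - 457,  -  431, - 369, - 369, -217,-127.72, - 357/5, 98,124 , 614 , 661, 662]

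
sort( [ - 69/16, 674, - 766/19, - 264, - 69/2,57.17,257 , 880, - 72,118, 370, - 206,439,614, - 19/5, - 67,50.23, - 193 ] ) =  [- 264,-206,-193,- 72, - 67,-766/19, - 69/2, - 69/16, - 19/5,50.23,  57.17,118,257,370,  439, 614,674,880]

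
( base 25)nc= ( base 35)GR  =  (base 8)1113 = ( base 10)587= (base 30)JH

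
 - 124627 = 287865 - 412492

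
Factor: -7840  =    -  2^5*5^1*7^2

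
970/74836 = 485/37418 = 0.01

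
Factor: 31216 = 2^4 * 1951^1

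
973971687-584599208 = 389372479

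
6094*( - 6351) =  - 38702994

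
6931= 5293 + 1638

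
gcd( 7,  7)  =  7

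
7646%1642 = 1078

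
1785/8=1785/8 = 223.12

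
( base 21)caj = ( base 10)5521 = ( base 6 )41321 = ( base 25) 8KL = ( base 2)1010110010001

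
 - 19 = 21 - 40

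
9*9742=87678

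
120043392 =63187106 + 56856286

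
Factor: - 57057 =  - 3^1 * 7^1 * 11^1 * 13^1*19^1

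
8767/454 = 19 + 141/454 = 19.31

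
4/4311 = 4/4311 = 0.00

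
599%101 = 94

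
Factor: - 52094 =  - 2^1  *  7^1* 61^2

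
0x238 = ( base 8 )1070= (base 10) 568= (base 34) go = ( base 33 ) h7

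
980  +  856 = 1836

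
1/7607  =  1/7607 = 0.00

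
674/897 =674/897 = 0.75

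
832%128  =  64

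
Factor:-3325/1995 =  - 3^( -1)*5^1 = - 5/3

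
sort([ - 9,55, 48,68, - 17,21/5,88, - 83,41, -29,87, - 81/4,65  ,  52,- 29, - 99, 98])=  [  -  99  , - 83, - 29,  -  29,-81/4, - 17 , - 9,21/5, 41,48,52,  55 , 65 , 68 , 87 , 88,98 ]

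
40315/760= 53 + 7/152 = 53.05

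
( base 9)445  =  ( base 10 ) 365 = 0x16D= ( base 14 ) 1C1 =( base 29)CH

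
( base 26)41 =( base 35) 30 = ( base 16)69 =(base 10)105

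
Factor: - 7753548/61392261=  - 2^2 * 7^ ( - 1 ) * 11^1* 43^( - 1)*151^1 * 389^1*67987^( - 1)=- 2584516/20464087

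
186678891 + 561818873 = 748497764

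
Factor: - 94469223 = -3^1* 1409^1 * 22349^1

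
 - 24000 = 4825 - 28825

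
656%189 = 89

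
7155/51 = 140 + 5/17 = 140.29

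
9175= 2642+6533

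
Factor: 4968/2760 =3^2*5^(  -  1 ) = 9/5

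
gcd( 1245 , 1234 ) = 1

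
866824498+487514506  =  1354339004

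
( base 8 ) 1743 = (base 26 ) 1C7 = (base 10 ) 995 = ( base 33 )u5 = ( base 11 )825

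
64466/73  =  883 + 7/73  =  883.10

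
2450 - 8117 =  - 5667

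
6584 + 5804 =12388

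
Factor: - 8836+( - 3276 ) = - 2^4*757^1  =  - 12112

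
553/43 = 12 + 37/43 = 12.86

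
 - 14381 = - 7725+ - 6656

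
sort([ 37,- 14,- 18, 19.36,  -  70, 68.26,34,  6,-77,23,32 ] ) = [- 77, - 70, - 18,-14, 6,19.36,23,32,34,37,68.26 ] 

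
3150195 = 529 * 5955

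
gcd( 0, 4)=4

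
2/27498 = 1/13749 = 0.00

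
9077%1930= 1357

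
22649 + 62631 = 85280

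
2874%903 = 165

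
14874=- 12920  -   - 27794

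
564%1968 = 564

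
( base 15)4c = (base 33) 26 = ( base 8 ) 110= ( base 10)72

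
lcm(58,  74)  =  2146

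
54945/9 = 6105 = 6105.00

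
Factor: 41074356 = 2^2*3^1 * 229^1  *14947^1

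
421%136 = 13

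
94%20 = 14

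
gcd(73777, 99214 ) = 1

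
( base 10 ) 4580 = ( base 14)1952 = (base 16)11e4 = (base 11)3494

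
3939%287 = 208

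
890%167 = 55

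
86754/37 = 2344 + 26/37 = 2344.70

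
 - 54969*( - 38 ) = 2088822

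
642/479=1  +  163/479 =1.34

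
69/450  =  23/150= 0.15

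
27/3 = 9 = 9.00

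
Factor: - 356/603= -2^2*3^ ( - 2 )*67^( - 1)*89^1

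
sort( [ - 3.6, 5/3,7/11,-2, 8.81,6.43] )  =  [ - 3.6,-2, 7/11 , 5/3,6.43, 8.81] 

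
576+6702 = 7278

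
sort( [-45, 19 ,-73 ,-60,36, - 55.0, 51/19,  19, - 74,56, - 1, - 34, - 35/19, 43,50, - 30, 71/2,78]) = [ -74, - 73, - 60,  -  55.0, - 45, - 34, - 30,-35/19, - 1,51/19, 19,19, 71/2,36,43,50,56, 78 ]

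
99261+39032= 138293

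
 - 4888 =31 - 4919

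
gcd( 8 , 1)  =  1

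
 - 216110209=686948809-903059018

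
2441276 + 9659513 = 12100789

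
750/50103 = 250/16701 = 0.01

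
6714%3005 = 704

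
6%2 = 0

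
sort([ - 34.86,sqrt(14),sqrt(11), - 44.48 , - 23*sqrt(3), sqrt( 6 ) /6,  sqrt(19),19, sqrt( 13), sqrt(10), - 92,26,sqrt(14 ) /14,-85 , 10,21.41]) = [ - 92, - 85, - 44.48,  -  23*sqrt( 3), - 34.86,sqrt( 14 )/14,sqrt (6)/6, sqrt(10),sqrt(11),sqrt ( 13 ),sqrt( 14 ), sqrt(19),10, 19,  21.41, 26 ]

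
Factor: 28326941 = 37^1*41^1*71^1 * 263^1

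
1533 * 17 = 26061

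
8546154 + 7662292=16208446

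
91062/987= 30354/329 =92.26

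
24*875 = 21000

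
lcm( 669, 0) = 0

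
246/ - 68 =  - 4+13/34 = - 3.62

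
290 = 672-382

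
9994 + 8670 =18664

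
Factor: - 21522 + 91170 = 69648  =  2^4* 3^1 * 1451^1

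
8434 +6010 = 14444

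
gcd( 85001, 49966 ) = 7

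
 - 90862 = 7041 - 97903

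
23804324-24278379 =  - 474055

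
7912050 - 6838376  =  1073674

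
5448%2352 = 744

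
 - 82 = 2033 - 2115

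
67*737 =49379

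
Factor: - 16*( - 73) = 2^4*73^1 = 1168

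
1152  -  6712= - 5560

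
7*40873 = 286111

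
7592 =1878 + 5714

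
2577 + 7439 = 10016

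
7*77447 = 542129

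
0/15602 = 0 =0.00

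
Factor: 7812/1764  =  7^( - 1 )*31^1 = 31/7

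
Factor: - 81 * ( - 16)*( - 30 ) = - 38880 = -2^5 * 3^5*5^1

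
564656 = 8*70582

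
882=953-71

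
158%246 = 158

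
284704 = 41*6944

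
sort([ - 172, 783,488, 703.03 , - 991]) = [  -  991,-172,488 , 703.03, 783 ] 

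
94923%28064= 10731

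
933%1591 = 933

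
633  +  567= 1200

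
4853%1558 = 179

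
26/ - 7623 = -26/7623=- 0.00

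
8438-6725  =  1713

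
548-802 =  - 254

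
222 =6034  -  5812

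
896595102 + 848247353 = 1744842455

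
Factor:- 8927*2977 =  - 13^1 * 79^1  *113^1*229^1 = - 26575679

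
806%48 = 38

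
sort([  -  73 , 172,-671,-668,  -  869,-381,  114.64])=[ -869, - 671, - 668, - 381,-73,114.64,172] 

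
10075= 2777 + 7298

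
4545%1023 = 453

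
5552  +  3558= 9110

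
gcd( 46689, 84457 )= 1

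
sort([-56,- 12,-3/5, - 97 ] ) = [-97, - 56,  -  12, - 3/5]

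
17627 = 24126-6499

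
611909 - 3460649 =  - 2848740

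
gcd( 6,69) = 3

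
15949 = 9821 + 6128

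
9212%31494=9212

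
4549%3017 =1532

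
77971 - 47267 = 30704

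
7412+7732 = 15144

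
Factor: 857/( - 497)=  - 7^( - 1)*71^(  -  1) * 857^1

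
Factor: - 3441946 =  -2^1*1720973^1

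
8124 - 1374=6750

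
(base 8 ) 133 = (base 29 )34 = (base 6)231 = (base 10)91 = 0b1011011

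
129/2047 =129/2047 = 0.06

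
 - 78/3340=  - 1 + 1631/1670  =  - 0.02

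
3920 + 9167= 13087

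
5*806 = 4030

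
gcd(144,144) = 144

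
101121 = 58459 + 42662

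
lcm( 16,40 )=80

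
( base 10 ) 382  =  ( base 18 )134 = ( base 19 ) 112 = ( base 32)BU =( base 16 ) 17E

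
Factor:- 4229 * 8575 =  - 5^2*7^3*4229^1 = - 36263675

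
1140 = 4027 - 2887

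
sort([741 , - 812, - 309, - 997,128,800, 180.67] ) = [ - 997, - 812, - 309,128,180.67, 741, 800] 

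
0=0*9325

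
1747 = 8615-6868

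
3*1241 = 3723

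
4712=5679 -967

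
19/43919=19/43919 = 0.00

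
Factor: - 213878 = -2^1 * 7^1*15277^1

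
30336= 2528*12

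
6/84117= 2/28039 =0.00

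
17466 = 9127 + 8339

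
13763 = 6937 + 6826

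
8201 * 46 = 377246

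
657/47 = 657/47   =  13.98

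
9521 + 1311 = 10832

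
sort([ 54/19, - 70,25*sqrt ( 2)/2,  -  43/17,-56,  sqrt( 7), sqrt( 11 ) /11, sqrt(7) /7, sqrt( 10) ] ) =[ - 70, - 56, -43/17, sqrt( 11)/11,sqrt(7 )/7,sqrt( 7 ),  54/19,  sqrt(10), 25*sqrt (2)/2 ] 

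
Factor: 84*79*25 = 165900 = 2^2*3^1*5^2*7^1*79^1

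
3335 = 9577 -6242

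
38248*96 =3671808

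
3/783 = 1/261 =0.00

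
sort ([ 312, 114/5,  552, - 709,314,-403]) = [ - 709, - 403, 114/5,312,314, 552] 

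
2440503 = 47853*51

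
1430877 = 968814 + 462063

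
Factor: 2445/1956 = 5/4=2^( -2 )* 5^1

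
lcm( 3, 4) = 12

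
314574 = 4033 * 78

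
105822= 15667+90155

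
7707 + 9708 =17415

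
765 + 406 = 1171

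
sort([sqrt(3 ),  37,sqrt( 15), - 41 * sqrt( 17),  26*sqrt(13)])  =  [-41 * sqrt( 17 ) , sqrt( 3), sqrt(15),37,26*sqrt(13 )]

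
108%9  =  0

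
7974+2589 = 10563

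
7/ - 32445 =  - 1/4635 =-0.00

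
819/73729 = 819/73729 = 0.01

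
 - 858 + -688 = - 1546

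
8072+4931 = 13003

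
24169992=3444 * 7018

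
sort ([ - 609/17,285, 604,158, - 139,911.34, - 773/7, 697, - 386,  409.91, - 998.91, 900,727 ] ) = [-998.91, - 386, - 139, - 773/7, - 609/17,158,285,409.91,604,697 , 727, 900,911.34 ]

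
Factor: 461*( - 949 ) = -437489 = - 13^1*73^1*461^1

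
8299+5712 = 14011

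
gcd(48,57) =3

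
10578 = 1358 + 9220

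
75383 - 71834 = 3549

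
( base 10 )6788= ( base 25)ald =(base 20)gj8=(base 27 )98b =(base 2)1101010000100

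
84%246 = 84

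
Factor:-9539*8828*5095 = - 429051437740=- 2^2*5^1*1019^1 * 2207^1*9539^1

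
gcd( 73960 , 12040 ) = 1720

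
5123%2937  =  2186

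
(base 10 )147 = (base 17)8b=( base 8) 223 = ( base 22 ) 6F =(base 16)93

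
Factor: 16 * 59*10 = 9440 = 2^5*5^1*59^1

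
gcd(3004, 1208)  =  4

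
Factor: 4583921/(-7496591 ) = -19^1*223^( - 1 )*33617^ (-1 )*241259^1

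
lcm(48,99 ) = 1584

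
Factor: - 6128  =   - 2^4*383^1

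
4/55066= 2/27533  =  0.00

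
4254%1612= 1030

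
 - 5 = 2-7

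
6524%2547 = 1430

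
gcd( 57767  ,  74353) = 1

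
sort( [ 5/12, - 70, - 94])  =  [-94, - 70, 5/12]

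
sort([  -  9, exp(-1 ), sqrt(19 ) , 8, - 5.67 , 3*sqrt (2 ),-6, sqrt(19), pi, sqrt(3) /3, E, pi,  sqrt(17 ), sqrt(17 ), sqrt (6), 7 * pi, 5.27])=[-9,-6, - 5.67, exp(  -  1), sqrt ( 3 )/3 , sqrt( 6), E, pi, pi, sqrt( 17),sqrt(17 ), 3*sqrt( 2), sqrt (19),sqrt(19 ), 5.27, 8, 7*pi]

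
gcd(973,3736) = 1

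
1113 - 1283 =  -170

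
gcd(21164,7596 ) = 4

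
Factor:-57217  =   - 29^1*1973^1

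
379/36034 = 379/36034 =0.01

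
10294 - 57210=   -  46916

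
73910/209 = 353 + 7/11 = 353.64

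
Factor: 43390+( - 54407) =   -  23^1*479^1 = - 11017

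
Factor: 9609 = 3^1*3203^1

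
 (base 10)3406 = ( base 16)D4E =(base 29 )41D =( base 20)8a6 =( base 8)6516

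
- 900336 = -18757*48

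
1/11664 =1/11664 =0.00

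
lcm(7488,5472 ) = 142272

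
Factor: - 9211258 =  - 2^1*7^1 * 657947^1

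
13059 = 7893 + 5166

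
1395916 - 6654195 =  - 5258279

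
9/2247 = 3/749 = 0.00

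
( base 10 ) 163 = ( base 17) 9A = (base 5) 1123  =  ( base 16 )a3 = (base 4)2203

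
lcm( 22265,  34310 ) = 2092910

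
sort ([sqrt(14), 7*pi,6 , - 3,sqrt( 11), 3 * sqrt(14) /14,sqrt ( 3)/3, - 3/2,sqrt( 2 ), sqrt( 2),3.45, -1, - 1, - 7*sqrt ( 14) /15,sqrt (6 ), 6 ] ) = [ - 3,- 7*sqrt(14) /15 , -3/2,  -  1, -1,sqrt( 3 )/3, 3*sqrt ( 14) /14,sqrt(  2 ),sqrt( 2 ), sqrt(6 ),sqrt( 11),3.45,sqrt (14),  6, 6,7*pi]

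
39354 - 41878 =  - 2524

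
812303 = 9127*89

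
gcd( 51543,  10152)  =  27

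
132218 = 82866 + 49352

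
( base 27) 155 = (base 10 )869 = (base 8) 1545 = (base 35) ot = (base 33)QB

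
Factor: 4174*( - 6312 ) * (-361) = 2^4*3^1*19^2*263^1*2087^1  =  9511009968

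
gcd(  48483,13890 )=3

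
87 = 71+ 16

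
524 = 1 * 524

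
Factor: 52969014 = 2^1 *3^2*7^1*359^1  *1171^1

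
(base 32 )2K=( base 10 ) 84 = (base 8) 124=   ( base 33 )2i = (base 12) 70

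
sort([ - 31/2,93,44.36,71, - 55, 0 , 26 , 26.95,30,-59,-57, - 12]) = [ - 59,-57,  -  55 , - 31/2, - 12, 0, 26, 26.95, 30, 44.36,71,  93]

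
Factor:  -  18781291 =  - 19^1*988489^1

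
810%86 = 36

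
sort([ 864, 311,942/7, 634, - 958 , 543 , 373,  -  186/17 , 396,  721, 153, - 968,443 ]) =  [ - 968, - 958, - 186/17,942/7,153,311,  373, 396,  443,543,634,  721 , 864]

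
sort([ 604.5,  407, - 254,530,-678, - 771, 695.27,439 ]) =[ - 771, - 678, - 254,407, 439, 530 , 604.5,695.27 ] 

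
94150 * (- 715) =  - 67317250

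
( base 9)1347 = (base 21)267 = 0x3F7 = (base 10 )1015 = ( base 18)327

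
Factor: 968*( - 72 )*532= - 37078272=- 2^8*3^2*7^1*11^2*19^1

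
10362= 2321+8041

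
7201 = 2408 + 4793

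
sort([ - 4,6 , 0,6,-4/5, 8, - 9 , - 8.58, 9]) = [ - 9, - 8.58, - 4,-4/5,0, 6,6,8, 9]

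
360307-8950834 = - 8590527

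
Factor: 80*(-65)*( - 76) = 395200 = 2^6 * 5^2*13^1 * 19^1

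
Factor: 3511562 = 2^1 * 59^1 * 29759^1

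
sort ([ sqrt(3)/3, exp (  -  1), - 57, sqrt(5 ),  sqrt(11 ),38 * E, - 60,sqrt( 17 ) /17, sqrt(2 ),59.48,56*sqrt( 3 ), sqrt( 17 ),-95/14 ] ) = [ - 60, - 57, - 95/14,sqrt(17)/17, exp(-1), sqrt ( 3 )/3, sqrt(2),sqrt(5),  sqrt(11), sqrt(17), 59.48,56*sqrt(3), 38 * E ]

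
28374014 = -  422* (  -  67237)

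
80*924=73920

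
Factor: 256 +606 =862 = 2^1*431^1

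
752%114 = 68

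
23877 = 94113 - 70236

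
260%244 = 16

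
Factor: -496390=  - 2^1*5^1 *49639^1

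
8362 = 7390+972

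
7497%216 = 153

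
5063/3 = 1687  +  2/3=1687.67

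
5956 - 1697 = 4259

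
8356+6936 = 15292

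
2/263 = 2/263 = 0.01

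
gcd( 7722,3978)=234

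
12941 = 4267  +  8674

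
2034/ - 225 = -10 + 24/25 =- 9.04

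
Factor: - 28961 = -28961^1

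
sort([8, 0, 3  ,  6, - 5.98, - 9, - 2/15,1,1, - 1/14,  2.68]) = [ - 9,-5.98,-2/15, - 1/14 , 0,  1,1,2.68 , 3, 6, 8 ] 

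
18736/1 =18736 = 18736.00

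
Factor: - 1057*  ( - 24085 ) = 25457845 = 5^1 * 7^1*151^1*4817^1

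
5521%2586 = 349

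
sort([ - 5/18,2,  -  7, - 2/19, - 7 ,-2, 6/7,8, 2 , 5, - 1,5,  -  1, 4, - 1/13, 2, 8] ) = [  -  7,  -  7, - 2, -1, - 1, - 5/18 ,  -  2/19, - 1/13, 6/7,2, 2, 2,4, 5,  5,8 , 8] 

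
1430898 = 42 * 34069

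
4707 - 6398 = -1691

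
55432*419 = 23226008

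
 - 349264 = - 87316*4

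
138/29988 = 23/4998 = 0.00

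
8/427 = 8/427=0.02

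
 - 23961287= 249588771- 273550058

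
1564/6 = 260+ 2/3 = 260.67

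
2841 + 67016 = 69857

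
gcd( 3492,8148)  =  1164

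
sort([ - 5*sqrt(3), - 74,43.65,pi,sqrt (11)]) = [ - 74, - 5*sqrt( 3 ), pi,  sqrt( 11),43.65]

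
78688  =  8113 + 70575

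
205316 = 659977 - 454661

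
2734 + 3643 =6377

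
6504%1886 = 846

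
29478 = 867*34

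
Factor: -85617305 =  - 5^1*17123461^1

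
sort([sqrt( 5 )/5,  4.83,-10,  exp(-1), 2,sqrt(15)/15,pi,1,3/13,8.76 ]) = [-10,3/13, sqrt( 15 ) /15,exp(-1), sqrt ( 5)/5,  1,2,  pi, 4.83,8.76]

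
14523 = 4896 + 9627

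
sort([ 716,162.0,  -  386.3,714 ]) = [  -  386.3,162.0,714,  716 ] 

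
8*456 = 3648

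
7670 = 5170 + 2500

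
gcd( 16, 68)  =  4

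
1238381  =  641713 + 596668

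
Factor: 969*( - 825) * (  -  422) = 2^1*3^2*5^2*11^1*17^1*19^1 * 211^1= 337357350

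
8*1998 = 15984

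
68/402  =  34/201 = 0.17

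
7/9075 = 7/9075 = 0.00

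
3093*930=2876490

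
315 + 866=1181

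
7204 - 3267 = 3937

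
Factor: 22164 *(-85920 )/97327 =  - 1904330880/97327 = -  2^7 * 3^2*5^1*179^1 *1847^1 * 97327^( - 1)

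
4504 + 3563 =8067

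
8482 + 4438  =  12920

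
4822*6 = 28932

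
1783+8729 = 10512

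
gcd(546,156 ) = 78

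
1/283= 1/283 = 0.00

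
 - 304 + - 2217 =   -  2521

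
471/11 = 42 + 9/11 = 42.82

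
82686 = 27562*3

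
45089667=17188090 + 27901577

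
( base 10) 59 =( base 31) 1S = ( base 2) 111011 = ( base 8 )73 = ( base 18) 35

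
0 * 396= 0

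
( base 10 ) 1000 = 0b1111101000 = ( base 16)3E8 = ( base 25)1F0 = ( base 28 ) 17k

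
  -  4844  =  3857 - 8701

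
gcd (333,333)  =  333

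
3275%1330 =615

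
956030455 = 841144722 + 114885733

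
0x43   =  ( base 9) 74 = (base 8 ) 103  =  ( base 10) 67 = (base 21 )34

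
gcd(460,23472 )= 4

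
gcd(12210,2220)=1110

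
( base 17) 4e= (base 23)3D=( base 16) 52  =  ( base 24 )3A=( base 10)82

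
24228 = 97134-72906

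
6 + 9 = 15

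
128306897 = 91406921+36899976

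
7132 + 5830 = 12962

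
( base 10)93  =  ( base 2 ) 1011101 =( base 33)2r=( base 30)33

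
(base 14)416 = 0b1100100100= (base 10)804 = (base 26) 14O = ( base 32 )P4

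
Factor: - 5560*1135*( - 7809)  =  49279475400 = 2^3*3^1*5^2*19^1*137^1 * 139^1*227^1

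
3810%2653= 1157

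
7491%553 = 302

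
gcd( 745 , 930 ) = 5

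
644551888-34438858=610113030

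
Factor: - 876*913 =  - 2^2 *3^1*11^1*73^1*83^1 = - 799788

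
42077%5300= 4977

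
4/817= 4/817 = 0.00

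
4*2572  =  10288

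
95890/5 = 19178 = 19178.00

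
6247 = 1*6247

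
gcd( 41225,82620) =85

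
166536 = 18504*9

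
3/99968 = 3/99968 = 0.00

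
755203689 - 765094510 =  -9890821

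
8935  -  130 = 8805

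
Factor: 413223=3^1*181^1*761^1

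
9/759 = 3/253 = 0.01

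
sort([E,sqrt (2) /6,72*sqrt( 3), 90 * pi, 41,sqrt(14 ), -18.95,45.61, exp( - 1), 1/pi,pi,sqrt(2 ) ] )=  [ - 18.95, sqrt( 2) /6,1/pi,  exp(-1),sqrt(2),E,pi,sqrt(14),41, 45.61, 72*sqrt ( 3),90*pi] 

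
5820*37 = 215340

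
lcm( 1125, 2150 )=96750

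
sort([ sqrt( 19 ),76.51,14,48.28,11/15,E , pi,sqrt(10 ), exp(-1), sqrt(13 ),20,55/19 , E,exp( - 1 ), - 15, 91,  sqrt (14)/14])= [  -  15,sqrt( 14 ) /14,exp(  -  1),exp( - 1 ),  11/15,E,E,55/19,pi,  sqrt( 10)  ,  sqrt(13 ),sqrt( 19),14,20, 48.28, 76.51,91 ] 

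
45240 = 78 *580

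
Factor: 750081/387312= 2^(- 4 )*8069^( - 1 )*250027^1 = 250027/129104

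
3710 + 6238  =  9948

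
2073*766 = 1587918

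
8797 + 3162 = 11959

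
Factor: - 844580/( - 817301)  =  2^2 * 5^1*11^2*43^( - 1) * 83^(-1)*229^( - 1)*349^1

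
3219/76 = 42 + 27/76 = 42.36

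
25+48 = 73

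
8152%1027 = 963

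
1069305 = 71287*15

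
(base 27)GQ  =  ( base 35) d3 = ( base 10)458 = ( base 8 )712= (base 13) 293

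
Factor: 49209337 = 79^1 * 307^1*2029^1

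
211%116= 95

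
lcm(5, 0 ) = 0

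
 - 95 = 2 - 97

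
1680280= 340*4942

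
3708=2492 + 1216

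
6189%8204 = 6189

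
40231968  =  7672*5244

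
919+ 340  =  1259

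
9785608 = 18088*541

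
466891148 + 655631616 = 1122522764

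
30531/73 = 30531/73= 418.23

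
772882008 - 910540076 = - 137658068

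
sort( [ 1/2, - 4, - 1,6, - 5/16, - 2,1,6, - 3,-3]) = [ - 4, - 3, - 3,-2,-1,-5/16,1/2, 1,6,6 ] 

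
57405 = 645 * 89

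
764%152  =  4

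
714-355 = 359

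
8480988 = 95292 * 89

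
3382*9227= 31205714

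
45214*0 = 0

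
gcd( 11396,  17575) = 37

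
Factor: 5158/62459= 2^1*2579^1 * 62459^( - 1 )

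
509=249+260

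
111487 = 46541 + 64946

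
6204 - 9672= - 3468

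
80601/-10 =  - 80601/10=- 8060.10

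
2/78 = 1/39 = 0.03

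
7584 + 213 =7797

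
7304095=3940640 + 3363455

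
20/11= 1 + 9/11  =  1.82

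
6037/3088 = 6037/3088 = 1.95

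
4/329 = 4/329 = 0.01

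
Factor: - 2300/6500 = - 5^(  -  1)*13^( - 1)*23^1  =  -23/65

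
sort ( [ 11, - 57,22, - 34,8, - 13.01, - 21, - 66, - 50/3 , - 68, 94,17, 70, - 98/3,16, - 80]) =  [ - 80, - 68, - 66, - 57, - 34, - 98/3, - 21, - 50/3,-13.01,8,11,16, 17,22,70,94 ]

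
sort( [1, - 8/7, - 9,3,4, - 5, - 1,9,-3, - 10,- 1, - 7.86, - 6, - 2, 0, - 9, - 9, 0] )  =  [ - 10, - 9,- 9, - 9, - 7.86,- 6, - 5, - 3, - 2, - 8/7, - 1,- 1, 0,0,1, 3,4, 9] 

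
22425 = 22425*1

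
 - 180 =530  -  710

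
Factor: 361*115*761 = 31592915 = 5^1*19^2*23^1*761^1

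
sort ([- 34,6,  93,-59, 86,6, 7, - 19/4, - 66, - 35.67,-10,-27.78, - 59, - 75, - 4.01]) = [ - 75, - 66,  -  59 , - 59, - 35.67, - 34, - 27.78, - 10,-19/4,-4.01,  6,6,  7,86,93 ]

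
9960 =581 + 9379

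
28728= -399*(-72)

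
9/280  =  9/280 = 0.03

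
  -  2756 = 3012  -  5768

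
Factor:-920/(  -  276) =10/3 = 2^1*3^ (- 1)*5^1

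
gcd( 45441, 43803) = 9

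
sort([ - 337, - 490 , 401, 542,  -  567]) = [ - 567, - 490, - 337,401, 542] 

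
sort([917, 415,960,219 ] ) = [219,415,917, 960]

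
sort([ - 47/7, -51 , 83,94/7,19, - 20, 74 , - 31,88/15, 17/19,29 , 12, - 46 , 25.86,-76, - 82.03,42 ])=[ - 82.03 , - 76 , - 51, - 46,  -  31,-20, - 47/7, 17/19, 88/15, 12,94/7, 19,25.86, 29,42 , 74,83]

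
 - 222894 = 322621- 545515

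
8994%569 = 459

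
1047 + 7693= 8740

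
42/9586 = 21/4793 =0.00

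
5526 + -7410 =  - 1884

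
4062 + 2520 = 6582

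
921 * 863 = 794823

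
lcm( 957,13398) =13398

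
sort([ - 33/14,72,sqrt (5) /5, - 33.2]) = [ - 33.2 , - 33/14 , sqrt(5)/5,72]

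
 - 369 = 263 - 632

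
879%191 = 115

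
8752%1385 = 442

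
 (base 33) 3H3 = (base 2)111011110111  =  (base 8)7367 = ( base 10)3831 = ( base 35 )34g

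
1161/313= 1161/313 = 3.71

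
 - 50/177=- 50/177 = - 0.28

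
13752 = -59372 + 73124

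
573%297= 276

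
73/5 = 14+3/5  =  14.60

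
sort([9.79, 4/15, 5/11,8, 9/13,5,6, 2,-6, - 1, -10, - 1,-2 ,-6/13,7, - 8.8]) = [- 10, - 8.8, - 6,- 2, - 1, - 1,-6/13, 4/15, 5/11,9/13,2, 5, 6, 7, 8,9.79]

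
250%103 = 44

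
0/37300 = 0 = 0.00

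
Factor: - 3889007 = - 3889007^1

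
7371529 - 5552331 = 1819198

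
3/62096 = 3/62096 = 0.00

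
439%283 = 156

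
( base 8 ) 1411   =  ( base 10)777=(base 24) 189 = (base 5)11102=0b1100001001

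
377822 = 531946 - 154124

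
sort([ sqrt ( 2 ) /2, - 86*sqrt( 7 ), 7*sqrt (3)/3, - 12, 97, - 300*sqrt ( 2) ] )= [ - 300*sqrt( 2 ), - 86*sqrt( 7 ), - 12,sqrt(2) /2, 7 * sqrt(3)/3 , 97]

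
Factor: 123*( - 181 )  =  -22263 = - 3^1 *41^1*181^1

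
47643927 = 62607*761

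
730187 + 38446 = 768633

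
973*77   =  74921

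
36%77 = 36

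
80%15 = 5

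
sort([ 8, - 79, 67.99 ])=[ - 79, 8, 67.99 ]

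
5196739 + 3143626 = 8340365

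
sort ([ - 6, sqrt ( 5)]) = [ - 6 , sqrt( 5)]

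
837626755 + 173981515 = 1011608270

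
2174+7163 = 9337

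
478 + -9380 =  - 8902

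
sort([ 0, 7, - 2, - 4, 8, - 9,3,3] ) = [-9 , - 4, - 2,  0,3,3,7,8 ] 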